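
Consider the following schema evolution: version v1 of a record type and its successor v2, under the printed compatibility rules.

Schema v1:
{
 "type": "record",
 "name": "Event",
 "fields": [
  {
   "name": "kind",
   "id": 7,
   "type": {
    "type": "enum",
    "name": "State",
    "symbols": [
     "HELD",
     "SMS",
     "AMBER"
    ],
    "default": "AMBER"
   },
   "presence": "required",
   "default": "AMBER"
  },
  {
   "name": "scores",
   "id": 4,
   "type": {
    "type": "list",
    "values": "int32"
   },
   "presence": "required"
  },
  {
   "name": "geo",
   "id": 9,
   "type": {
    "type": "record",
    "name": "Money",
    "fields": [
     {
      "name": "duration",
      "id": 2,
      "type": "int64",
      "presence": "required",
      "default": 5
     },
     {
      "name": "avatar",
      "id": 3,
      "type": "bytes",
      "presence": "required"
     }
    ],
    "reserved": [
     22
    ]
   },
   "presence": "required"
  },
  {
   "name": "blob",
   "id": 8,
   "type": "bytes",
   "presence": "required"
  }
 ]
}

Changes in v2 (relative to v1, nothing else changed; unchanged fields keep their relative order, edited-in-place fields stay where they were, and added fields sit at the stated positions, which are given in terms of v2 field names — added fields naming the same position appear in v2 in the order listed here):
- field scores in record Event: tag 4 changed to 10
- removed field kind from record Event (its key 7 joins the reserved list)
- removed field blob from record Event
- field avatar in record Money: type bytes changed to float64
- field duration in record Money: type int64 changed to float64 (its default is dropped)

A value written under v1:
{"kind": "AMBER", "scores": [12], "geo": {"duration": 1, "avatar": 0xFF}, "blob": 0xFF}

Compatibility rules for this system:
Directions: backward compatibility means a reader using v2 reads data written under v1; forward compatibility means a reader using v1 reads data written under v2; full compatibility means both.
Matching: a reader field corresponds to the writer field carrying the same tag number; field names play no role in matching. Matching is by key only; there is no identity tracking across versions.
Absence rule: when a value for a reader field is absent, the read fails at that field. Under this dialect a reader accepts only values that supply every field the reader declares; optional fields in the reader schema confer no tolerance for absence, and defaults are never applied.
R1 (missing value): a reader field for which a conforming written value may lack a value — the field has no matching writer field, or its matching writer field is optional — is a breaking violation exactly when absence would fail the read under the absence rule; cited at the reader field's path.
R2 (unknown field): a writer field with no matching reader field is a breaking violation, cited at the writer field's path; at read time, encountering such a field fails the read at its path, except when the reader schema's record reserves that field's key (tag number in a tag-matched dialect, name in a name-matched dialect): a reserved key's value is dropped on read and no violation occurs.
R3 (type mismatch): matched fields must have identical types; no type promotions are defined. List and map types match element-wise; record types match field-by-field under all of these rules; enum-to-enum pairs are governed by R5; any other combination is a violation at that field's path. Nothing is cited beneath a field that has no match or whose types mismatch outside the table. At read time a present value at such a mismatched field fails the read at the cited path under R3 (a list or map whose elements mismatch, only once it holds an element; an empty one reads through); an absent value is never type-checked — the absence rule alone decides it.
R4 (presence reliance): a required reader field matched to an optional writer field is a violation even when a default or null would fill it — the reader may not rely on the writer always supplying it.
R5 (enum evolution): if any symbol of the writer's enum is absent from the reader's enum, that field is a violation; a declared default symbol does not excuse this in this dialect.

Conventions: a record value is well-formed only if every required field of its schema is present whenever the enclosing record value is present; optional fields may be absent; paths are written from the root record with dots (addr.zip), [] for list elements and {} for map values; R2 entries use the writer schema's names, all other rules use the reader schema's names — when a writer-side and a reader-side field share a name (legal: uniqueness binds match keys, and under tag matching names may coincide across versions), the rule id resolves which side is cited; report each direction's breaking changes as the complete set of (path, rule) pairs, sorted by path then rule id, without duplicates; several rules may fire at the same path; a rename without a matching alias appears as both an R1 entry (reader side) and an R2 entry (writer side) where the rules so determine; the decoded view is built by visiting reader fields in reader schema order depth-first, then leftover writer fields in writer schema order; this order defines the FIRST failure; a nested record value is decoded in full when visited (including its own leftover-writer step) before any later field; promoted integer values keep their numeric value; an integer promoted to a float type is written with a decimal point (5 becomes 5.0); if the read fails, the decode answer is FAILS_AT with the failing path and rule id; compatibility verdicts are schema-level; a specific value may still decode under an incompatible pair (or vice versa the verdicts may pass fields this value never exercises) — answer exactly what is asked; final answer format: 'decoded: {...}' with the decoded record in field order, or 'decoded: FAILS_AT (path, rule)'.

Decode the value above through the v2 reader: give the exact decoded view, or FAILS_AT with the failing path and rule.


each type pair in Event: writer, then reader
migrating the Event value to v2:
  read fails at scores under R1 (no fill)
  => FAILS_AT (scores, R1)
checking off the Event differences that do not matter here:
  removed field kind from record Event (its key 7 joins the reserved list) -> a verdict-level change on Event — the shown value reads the same
  removed field blob from record Event -> a verdict-level change on Event — the shown value reads the same
  field avatar in record Money: type bytes changed to float64 -> a verdict-level change on Event — the shown value reads the same
  field duration in record Money: type int64 changed to float64 (its default is dropped) -> a verdict-level change on Event — the shown value reads the same

decoded: FAILS_AT (scores, R1)


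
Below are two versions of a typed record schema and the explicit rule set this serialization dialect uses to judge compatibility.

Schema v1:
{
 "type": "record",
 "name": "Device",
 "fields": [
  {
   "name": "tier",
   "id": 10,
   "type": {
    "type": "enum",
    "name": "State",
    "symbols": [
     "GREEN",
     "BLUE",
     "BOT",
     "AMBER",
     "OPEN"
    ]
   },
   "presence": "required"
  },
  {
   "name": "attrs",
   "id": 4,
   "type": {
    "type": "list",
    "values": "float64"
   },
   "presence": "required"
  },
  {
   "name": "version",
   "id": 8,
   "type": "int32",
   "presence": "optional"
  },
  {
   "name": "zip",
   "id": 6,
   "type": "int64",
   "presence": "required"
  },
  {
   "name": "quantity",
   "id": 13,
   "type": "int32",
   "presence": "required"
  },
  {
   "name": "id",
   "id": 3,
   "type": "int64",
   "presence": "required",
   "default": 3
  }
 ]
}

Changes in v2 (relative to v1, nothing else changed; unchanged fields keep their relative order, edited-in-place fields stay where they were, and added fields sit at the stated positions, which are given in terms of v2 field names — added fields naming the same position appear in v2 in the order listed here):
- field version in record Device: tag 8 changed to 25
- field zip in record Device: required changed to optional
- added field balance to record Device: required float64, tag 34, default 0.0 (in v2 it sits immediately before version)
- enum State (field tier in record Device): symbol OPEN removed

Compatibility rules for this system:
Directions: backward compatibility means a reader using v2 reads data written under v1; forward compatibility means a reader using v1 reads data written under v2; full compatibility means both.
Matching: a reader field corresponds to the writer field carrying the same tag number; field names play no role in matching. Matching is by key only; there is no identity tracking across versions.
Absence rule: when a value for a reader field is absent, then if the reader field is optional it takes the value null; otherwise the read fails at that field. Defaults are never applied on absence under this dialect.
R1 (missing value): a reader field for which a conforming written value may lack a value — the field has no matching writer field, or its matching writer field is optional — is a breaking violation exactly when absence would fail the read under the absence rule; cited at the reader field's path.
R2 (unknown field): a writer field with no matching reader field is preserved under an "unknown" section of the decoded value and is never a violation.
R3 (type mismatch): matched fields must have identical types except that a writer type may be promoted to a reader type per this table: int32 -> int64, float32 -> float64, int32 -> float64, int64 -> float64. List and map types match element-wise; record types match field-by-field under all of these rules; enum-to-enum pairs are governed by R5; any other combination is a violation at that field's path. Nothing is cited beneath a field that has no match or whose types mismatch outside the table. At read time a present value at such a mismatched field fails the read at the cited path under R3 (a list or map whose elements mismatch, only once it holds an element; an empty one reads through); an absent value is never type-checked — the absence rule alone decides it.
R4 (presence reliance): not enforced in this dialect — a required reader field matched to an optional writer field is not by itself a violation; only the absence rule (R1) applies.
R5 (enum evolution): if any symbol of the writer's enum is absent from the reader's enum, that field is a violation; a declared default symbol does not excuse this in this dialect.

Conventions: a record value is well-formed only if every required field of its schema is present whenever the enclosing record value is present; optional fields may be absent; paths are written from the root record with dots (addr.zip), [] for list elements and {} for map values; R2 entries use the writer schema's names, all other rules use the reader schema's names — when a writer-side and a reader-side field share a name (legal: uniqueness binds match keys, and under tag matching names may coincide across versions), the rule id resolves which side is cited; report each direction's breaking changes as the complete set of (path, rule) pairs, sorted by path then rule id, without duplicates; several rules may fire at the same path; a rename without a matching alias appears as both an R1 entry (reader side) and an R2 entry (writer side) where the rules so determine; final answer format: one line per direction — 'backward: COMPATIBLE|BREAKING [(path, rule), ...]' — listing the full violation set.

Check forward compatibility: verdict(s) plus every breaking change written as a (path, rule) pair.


forward: BREAKING [(zip, R1)]

the writer's type comes first in each Device pair
forward on Device — v1 reading data written by v2:
  tier <- tier (State -> State, writer required)
  attrs <- attrs (list<float64> -> list<float64>, writer required)
  version has no writer counterpart
  zip <- zip (int64 -> int64, writer optional)
  quantity <- quantity (int32 -> int32, writer required)
  id <- id (int64 -> int64, writer required)
  writer balance: unknown to reader
  writer version: unknown to reader
  rule R1 violated at zip
  forward on Device therefore BREAKING (1)
remaining Device differences; none change what is asked:
  field version in record Device: tag 8 changed to 25 -> fires no rule on Device, leaving the asked answer as it is
  added field balance to record Device: required float64, tag 34, default 0.0 (in v2 it sits immediately before version) -> affects backward compatibility only, which is not asked
  enum State (field tier in record Device): symbol OPEN removed -> affects backward compatibility only, which is not asked


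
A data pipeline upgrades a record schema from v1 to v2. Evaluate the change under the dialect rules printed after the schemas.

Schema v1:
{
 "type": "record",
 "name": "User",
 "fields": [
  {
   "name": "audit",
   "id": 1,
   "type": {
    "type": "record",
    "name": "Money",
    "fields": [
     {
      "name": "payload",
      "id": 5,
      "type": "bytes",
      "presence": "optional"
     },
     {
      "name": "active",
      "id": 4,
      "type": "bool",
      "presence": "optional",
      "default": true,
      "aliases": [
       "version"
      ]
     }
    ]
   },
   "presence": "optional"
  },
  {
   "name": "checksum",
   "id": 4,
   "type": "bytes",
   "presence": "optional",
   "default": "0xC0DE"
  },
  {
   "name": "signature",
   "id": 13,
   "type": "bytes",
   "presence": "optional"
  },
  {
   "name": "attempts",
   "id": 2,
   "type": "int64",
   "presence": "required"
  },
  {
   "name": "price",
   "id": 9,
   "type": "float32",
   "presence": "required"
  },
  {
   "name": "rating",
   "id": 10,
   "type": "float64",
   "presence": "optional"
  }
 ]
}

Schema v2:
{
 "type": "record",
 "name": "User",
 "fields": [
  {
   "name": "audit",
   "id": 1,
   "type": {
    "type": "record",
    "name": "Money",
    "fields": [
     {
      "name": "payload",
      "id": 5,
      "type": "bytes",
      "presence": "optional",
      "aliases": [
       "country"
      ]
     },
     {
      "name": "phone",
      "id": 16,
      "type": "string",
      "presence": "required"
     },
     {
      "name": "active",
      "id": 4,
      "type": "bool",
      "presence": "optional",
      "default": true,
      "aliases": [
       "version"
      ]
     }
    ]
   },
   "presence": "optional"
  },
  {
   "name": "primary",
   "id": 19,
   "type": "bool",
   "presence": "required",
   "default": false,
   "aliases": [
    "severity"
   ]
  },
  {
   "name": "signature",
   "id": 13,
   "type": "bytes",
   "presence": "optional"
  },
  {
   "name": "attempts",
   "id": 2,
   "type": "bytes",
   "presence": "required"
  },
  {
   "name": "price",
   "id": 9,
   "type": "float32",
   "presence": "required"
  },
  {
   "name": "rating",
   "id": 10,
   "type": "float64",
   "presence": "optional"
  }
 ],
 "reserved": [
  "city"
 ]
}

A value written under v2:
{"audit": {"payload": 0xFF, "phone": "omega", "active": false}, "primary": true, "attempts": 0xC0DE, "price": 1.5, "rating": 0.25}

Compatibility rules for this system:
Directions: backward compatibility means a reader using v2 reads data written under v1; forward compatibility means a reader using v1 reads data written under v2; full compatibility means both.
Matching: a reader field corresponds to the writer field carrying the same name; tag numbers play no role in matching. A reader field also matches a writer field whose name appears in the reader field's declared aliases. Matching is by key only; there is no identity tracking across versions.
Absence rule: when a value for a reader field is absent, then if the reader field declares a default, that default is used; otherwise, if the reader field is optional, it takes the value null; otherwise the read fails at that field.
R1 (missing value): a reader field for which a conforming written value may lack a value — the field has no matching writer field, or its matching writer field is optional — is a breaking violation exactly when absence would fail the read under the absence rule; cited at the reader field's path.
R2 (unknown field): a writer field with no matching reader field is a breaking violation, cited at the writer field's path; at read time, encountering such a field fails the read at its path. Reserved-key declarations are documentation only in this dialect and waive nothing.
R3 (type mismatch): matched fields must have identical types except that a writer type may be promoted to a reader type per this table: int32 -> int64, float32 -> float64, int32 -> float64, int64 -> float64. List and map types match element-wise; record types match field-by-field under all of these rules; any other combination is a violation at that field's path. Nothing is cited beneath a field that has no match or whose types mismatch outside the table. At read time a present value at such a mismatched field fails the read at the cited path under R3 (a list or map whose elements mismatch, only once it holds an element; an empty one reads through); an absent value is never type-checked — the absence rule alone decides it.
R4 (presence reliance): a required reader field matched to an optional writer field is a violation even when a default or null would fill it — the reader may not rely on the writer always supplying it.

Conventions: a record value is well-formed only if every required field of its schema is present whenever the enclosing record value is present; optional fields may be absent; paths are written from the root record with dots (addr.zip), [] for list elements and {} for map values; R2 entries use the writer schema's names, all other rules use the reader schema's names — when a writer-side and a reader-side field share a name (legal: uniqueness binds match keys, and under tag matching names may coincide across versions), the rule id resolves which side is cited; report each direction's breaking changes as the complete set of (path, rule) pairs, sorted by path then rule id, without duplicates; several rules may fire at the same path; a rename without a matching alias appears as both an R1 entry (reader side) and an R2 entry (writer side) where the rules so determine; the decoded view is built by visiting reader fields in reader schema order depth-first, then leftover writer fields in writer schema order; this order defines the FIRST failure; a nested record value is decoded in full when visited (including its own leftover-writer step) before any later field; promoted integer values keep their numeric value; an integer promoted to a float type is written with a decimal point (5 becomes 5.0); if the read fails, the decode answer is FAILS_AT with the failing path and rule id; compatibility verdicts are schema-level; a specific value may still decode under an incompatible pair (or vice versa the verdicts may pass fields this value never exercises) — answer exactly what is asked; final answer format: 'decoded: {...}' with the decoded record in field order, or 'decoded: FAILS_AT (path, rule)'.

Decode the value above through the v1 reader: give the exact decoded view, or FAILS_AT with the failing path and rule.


decoded: FAILS_AT (audit.phone, R2)

each type pair in User: writer, then reader
decode walk for User under reader schema v1:
  audit.payload := 0xFF
  audit.active := false
  read fails at audit.phone under R2 (unknown field)
  => FAILS_AT (audit.phone, R2)
the rest of the User diff is inert for this question:
  added field primary to record User: required bool, tag 19, default false (in v2 it sits immediately before signature) -> changes User's schema-level verdicts only — the decode of this value is the same
  field attempts in record User: type int64 changed to bytes -> changes User's schema-level verdicts only — the decode of this value is the same
  removed field checksum from record User -> changes User's schema-level verdicts only — the decode of this value is the same


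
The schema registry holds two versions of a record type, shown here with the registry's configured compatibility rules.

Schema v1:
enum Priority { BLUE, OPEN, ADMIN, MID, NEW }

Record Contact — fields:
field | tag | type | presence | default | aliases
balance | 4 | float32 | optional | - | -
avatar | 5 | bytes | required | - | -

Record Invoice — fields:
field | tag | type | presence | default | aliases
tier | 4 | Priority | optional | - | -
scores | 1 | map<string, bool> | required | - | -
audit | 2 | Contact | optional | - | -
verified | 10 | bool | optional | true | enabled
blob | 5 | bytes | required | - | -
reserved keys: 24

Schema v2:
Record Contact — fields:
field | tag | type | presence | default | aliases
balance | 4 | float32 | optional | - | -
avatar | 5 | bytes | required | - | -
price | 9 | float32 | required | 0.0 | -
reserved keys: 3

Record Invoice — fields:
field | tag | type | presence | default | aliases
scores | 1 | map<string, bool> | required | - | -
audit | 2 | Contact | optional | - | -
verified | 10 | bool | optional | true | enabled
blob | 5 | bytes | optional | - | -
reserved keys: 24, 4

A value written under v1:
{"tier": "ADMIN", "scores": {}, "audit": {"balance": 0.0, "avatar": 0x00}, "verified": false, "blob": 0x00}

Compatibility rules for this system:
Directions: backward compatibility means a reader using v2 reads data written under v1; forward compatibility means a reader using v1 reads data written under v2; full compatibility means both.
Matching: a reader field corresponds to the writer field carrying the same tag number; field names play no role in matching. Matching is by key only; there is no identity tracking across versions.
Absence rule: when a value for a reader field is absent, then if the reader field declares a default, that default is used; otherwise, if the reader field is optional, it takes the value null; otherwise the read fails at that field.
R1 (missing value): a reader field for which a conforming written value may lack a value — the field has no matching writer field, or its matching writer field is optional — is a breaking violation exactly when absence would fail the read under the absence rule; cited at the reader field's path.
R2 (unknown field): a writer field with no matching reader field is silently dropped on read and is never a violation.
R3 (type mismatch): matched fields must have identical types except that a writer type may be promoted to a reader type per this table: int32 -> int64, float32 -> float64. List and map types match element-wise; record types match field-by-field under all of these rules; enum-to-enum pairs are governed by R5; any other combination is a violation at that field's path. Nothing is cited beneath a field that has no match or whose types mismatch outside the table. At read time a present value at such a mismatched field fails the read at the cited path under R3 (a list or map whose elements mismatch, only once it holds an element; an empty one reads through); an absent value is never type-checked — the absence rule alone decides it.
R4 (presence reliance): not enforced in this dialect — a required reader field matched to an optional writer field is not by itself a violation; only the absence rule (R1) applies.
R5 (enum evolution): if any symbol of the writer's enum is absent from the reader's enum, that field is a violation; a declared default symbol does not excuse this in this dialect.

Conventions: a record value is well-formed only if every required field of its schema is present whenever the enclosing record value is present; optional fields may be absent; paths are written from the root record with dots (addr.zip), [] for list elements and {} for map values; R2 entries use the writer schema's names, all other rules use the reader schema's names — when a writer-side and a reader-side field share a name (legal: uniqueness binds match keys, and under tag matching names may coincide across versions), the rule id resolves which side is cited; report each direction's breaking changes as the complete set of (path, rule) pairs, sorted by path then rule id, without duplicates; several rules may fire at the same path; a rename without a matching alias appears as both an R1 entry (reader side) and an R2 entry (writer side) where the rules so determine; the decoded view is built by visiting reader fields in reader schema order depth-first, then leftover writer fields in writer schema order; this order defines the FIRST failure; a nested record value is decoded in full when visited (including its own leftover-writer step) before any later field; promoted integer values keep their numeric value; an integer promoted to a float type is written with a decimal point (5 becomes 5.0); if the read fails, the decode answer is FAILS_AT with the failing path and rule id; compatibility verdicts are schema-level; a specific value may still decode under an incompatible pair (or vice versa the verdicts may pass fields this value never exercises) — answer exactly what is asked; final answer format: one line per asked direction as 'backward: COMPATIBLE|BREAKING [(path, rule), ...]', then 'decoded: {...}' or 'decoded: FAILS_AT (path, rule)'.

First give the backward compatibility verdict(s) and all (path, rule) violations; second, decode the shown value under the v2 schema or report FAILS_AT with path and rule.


backward: COMPATIBLE []; decoded: {"scores": {}, "audit": {"balance": 0.0, "avatar": 0x00, "price": 0.0}, "verified": false, "blob": 0x00}

each type pair in Invoice: writer, then reader
backward analysis of Invoice with v2 as reader and v1 as writer:
  scores: paired with writer scores (map<string, bool> -> map<string, bool>; writer required)
  audit: paired with writer audit (Contact -> Contact; writer optional)
  verified: paired with writer verified (bool -> bool; writer optional)
  blob: paired with writer blob (bytes -> bytes; writer required)
  tier (writer side), unknown to reader
  audit.balance: paired with writer audit.balance (float32 -> float32; writer optional)
  audit.avatar: paired with writer audit.avatar (bytes -> bytes; writer required)
  audit.price has no writer counterpart
  nothing fires on Invoice: backward is COMPATIBLE
decode (reader v2):
  scores := {}
  audit.balance := 0.0
  audit.avatar := 0x00
  audit.price := 0.0 (missing; default applied)
  verified := false
  blob := 0x00
  writer tier: no reader field; dropped
  => decoded: {"scores": {}, "audit": {"balance": 0.0, "avatar": 0x00, "price": 0.0}, "verified": false, "blob": 0x00}
ruling out the remaining Invoice differences:
  field blob in record Invoice: required changed to optional -> fires only in the forward direction of Invoice, which is not asked here


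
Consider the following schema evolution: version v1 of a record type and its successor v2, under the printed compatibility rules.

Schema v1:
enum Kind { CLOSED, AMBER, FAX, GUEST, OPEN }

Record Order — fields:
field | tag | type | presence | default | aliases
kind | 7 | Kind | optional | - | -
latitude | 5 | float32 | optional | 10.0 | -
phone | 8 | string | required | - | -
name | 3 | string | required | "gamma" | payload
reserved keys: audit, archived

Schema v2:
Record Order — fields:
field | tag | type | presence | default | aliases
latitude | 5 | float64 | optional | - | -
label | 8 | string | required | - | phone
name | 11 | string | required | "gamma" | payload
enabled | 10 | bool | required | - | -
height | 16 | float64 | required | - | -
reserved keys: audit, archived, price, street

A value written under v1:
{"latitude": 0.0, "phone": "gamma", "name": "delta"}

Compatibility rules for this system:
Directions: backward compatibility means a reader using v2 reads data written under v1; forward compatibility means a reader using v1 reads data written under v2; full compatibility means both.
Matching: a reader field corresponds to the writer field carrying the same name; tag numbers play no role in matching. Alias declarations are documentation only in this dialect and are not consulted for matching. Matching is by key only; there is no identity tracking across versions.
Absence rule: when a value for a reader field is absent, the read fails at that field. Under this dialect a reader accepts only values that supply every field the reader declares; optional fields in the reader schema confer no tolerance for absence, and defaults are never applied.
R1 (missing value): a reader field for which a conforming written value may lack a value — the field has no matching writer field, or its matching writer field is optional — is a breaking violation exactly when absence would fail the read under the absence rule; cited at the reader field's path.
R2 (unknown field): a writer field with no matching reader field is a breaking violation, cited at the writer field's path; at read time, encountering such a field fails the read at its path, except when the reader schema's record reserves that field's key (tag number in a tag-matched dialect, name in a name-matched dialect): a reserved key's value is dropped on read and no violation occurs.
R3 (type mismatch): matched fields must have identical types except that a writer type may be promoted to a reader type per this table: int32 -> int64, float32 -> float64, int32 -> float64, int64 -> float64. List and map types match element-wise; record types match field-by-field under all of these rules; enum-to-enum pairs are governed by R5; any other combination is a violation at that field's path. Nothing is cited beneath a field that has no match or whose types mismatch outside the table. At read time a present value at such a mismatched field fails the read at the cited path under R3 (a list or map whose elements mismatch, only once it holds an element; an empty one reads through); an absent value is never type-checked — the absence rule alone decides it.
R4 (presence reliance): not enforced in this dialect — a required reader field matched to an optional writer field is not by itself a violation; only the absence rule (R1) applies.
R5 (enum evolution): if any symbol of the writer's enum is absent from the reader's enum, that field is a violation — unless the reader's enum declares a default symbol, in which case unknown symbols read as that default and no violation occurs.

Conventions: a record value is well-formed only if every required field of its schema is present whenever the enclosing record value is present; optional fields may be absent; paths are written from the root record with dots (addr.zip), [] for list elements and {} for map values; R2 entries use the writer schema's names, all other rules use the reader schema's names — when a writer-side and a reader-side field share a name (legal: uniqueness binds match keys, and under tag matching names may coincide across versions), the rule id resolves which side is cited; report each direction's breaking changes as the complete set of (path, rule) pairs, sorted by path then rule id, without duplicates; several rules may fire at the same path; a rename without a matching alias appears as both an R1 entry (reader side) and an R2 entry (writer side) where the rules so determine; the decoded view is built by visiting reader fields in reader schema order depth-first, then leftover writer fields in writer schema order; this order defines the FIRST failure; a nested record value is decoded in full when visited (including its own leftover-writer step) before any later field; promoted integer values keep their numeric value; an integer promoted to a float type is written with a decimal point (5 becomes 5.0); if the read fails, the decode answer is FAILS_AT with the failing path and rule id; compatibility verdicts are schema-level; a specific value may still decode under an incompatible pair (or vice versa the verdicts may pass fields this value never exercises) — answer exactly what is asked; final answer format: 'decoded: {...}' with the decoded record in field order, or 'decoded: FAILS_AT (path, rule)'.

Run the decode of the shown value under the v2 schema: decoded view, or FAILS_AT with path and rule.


decoded: FAILS_AT (label, R1)

in Order below, arrows point writer -> reader
migrating the Order value to v2:
  latitude := 0.0 (float32 -> float64)
  read fails at label under R1 (no fill)
  => FAILS_AT (label, R1)
checking off the Order differences that do not matter here:
  field name in record Order: tag 3 changed to 11 -> no rule fires on it and the decoded Order view is identical with or without it
  added field height to record Order: required float64, tag 16 (in v2 it sits last) -> shifts the Order verdicts, not this decode
  field latitude in record Order: type float32 changed to float64 (its default is dropped) -> shifts the Order verdicts, not this decode
  added field enabled to record Order: required bool, tag 10 (in v2 it sits last) -> shifts the Order verdicts, not this decode


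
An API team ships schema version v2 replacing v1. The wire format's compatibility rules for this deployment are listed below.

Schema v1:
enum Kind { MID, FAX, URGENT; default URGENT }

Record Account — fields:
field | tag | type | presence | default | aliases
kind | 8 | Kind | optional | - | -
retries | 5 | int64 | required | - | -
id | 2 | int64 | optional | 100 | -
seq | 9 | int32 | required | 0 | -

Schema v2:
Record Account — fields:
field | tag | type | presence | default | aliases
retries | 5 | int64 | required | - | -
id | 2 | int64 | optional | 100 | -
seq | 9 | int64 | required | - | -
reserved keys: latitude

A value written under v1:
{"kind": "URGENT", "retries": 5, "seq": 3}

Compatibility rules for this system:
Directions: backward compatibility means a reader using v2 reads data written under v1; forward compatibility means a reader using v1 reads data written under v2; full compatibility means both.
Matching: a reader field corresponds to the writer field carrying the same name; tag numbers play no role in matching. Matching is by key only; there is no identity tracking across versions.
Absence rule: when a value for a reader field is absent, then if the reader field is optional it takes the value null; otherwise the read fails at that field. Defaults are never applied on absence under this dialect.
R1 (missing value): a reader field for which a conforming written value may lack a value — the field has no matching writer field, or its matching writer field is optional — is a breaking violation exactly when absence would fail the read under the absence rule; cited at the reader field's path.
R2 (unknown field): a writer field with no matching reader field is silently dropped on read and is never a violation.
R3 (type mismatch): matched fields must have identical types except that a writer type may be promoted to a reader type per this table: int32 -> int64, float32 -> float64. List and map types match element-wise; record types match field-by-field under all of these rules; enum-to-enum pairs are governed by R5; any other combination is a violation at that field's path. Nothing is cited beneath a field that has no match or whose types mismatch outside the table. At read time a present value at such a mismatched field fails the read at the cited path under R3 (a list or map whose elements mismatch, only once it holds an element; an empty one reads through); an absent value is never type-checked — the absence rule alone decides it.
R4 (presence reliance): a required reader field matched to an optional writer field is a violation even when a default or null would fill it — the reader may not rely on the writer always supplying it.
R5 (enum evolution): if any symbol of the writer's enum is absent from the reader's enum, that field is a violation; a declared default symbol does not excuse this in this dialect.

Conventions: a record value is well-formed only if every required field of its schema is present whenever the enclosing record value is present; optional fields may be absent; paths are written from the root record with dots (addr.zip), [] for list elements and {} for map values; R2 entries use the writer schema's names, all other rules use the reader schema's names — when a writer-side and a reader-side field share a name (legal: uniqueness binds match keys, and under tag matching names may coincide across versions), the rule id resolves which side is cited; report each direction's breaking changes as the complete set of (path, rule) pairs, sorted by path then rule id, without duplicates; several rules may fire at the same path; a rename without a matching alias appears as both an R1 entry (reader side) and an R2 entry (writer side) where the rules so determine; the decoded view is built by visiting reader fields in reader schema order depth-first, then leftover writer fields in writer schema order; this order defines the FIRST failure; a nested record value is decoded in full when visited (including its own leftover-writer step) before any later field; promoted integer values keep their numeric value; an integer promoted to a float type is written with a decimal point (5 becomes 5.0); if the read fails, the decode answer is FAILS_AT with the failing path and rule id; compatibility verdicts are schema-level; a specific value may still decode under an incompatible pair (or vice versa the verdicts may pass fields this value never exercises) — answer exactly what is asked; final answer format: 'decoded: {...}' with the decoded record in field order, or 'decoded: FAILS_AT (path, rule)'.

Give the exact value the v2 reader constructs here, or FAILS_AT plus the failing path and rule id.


arrows below run writer -> reader for Account
decoding the Account value with the v2 reader:
  retries := 5
  id := null (absent, optional -> null)
  seq := 3 (int32 -> int64)
  writer kind: unknown -> dropped
  => decoded: {"retries": 5, "id": null, "seq": 3}
the rest of the Account diff is inert for this question:
  field seq in record Account: type int32 changed to int64 (its default is dropped) -> changes Account's schema-level verdicts only — the decode of this value is the same

decoded: {"retries": 5, "id": null, "seq": 3}


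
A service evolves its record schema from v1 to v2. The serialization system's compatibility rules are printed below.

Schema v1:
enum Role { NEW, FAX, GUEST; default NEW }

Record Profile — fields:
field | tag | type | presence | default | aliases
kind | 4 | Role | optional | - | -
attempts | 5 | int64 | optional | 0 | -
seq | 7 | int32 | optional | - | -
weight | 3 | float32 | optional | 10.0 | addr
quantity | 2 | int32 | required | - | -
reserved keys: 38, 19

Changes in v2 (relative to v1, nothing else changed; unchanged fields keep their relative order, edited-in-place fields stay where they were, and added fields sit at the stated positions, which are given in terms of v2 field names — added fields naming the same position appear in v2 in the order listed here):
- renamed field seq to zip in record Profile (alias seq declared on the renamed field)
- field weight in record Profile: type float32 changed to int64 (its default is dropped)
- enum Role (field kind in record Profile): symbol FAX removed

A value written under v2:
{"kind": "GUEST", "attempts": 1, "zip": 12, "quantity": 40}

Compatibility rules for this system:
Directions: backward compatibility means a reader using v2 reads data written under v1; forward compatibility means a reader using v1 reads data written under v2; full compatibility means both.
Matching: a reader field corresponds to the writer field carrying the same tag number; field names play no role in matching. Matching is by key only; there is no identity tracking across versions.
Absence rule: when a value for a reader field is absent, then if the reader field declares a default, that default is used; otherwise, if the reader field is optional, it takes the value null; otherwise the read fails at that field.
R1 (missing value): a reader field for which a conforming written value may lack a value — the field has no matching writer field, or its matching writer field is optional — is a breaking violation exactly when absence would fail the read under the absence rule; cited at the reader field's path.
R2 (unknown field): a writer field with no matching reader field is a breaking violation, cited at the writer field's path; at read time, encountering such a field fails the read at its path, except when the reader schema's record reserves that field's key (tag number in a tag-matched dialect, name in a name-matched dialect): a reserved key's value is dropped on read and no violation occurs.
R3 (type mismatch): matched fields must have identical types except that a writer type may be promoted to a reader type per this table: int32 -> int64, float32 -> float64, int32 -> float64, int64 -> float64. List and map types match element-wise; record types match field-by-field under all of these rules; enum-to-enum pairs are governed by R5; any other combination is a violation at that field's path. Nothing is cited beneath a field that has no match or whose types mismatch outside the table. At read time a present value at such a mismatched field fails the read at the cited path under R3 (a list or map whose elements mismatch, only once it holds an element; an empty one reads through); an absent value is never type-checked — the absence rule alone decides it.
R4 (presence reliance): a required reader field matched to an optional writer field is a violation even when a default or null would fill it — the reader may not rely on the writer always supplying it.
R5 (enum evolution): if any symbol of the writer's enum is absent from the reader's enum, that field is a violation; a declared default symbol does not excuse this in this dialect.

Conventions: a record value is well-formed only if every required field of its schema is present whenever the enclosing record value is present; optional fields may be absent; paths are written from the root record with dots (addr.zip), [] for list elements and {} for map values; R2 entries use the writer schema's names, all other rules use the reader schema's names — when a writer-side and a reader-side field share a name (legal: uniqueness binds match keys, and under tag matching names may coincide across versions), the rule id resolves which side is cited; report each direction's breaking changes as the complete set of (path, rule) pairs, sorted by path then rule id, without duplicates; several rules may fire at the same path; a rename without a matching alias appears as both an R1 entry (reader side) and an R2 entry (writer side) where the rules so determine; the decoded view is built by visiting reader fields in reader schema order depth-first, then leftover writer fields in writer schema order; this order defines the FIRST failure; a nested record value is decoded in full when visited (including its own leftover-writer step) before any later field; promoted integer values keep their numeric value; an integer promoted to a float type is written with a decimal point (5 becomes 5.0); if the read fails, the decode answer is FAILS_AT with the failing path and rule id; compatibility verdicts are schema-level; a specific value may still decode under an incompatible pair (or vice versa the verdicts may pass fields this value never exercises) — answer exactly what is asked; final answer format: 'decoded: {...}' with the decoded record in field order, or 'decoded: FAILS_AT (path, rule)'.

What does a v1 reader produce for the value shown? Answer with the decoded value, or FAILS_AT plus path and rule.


in Profile below, arrows point writer -> reader
decode walk for Profile under reader schema v1:
  kind := "GUEST"
  attempts := 1
  seq := 12 (from writer zip)
  weight := 10.0 (absent -> default)
  quantity := 40
  => decoded: {"kind": "GUEST", "attempts": 1, "seq": 12, "weight": 10.0, "quantity": 40}
ruling out the remaining Profile differences:
  renamed field seq to zip in record Profile (alias seq declared on the renamed field) -> fires no rule on Profile under this dialect and leaves the result unchanged
  field weight in record Profile: type float32 changed to int64 (its default is dropped) -> affects the rule determinations only; this particular Profile value decodes identically
  enum Role (field kind in record Profile): symbol FAX removed -> affects the rule determinations only; this particular Profile value decodes identically

decoded: {"kind": "GUEST", "attempts": 1, "seq": 12, "weight": 10.0, "quantity": 40}
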